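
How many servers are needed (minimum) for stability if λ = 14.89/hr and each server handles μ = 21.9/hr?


Stability requires cμ > λ ⇔ c > λ/μ.
λ/μ = 14.89/21.9 = 0.6799
Minimum integer c = ⌊0.6799⌋ + 1 = 1
Check: 1·21.9 = 21.90 > 14.89, while 0·21.9 = 0.00 ≤ 14.89

Final: 1 servers


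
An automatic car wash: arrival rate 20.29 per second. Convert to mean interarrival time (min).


Mean interarrival time = 1/λ = 1/20.29 second = 0.04929 second
In minutes: 0.04929 × 0.0166667 = 0.0008214 min

Final: 0.0008214 min


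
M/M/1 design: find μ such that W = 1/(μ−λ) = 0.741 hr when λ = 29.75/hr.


W = 1/(μ−λ) ⇒ μ − λ = 1/W = 1/0.741 = 1.3495
μ = λ + 1/W = 29.75 + 1.3495 = 31.0995 per hr

Final: 31.0995 /hr


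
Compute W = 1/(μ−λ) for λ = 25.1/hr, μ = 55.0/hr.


W = 1/(μ−λ) = 1/(55.0 − 25.1) = 1/29.90 = 0.03344 hr

Final: 0.03344 hr


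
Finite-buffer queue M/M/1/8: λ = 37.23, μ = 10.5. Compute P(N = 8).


ρ = λ/μ = 37.23/10.5 = 3.5457
P_K = (1−ρ)ρ^K/(1−ρ^(K+1)) = (-2.5457·24982.154920)/(1 − 88579.583588)
= -63597.428668/-88578.583588 = 0.717977

Final: 0.717977


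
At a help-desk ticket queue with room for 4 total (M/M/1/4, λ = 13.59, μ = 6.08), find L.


ρ = 13.59/6.08 = 2.2352
L = ρ[1 − (K+1)ρ^K + Kρ^(K+1)] / [(1−ρ)(1−ρ^(K+1))]
Numerator: 2.2352·(1 − 5·24.961088 + 4·55.792958) = 222.103499
Denominator: (-1.2352)·(-54.792958) = 67.680118
L = 222.103499/67.680118 = 3.2817

Final: 3.2817


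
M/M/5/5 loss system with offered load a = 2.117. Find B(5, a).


B(c,a) = (a^c/c!) / Σ_{k=0}^{c} a^k/k!
a^5/5! = 0.354342
Σ terms (k=0..5): 1.00000 + 2.11700 + 2.24084 + 1.58129 + 0.83690 + 0.35434 = 8.130373
B = 0.354342/8.130373 = 0.043583

Final: 0.043583


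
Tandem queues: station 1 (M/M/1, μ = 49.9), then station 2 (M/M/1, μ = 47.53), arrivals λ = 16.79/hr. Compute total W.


Each node sees arrival rate λ = 16.79/hr (tandem ⇒ throughput preserved).
W₁ = 1/(μ₁−λ) = 1/(49.9−16.79) = 0.03020 hr
W₂ = 1/(μ₂−λ) = 1/(47.53−16.79) = 0.03253 hr
W_total = W₁ + W₂ = 0.03020 + 0.03253 = 0.06273 hr

Final: 0.06273 hr


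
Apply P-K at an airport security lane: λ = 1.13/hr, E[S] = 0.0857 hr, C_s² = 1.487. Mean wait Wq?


ρ = λ·E[S] = 1.13·0.0857 = 0.09684
E[S²] = E[S]²(1+C_s²) = 0.0857²·(1+1.487) = 0.018266
Wq = λ·E[S²]/(2(1−ρ)) = 1.13·0.018266/(2·0.9032) = 0.01143 hr

Final: 0.01143 hr


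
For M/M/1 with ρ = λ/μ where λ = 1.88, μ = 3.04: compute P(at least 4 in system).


ρ = 1.88/3.04 = 0.6184
P(N ≥ n) = ρ^n = 0.6184^4 = 0.146264

Final: 0.146264


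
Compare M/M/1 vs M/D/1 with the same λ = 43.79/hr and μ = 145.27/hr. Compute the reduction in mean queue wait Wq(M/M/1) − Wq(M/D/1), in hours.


ρ = 43.79/145.27 = 0.3014
Wq(M/M/1) = ρ/(μ−λ) = 0.3014/101.48 = 0.002970 hr
Wq(M/D/1) = ρ/(2(μ−λ)) = 0.001485 hr
Savings = 0.002970 − 0.001485 = 0.001485 hr

Final: 0.001485 hr


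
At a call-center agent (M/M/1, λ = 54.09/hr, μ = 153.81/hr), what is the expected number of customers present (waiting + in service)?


ρ = λ/μ = 54.09/153.81 = 0.3517
L = ρ/(1−ρ) = 0.3517/(1 − 0.3517) = 0.3517/0.6483 = 0.5424

Final: 0.5424


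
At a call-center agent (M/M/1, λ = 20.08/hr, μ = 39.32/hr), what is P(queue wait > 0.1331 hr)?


ρ = 20.08/39.32 = 0.5107
P(Wq > t) = ρ·e^{−(μ−λ)t} = 0.5107·e^{−2.5608}
= 0.5107·0.077240 = 0.039445

Final: 0.039445


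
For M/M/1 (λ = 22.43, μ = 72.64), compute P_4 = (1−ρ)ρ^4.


ρ = 22.43/72.64 = 0.3088
P_n = (1−ρ)·ρ^n = (1 − 0.3088)·0.3088^4 = 0.6912·0.009091 = 0.006284

Final: 0.006284


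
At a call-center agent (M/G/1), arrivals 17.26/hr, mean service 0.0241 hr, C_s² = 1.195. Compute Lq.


ρ = λ·E[S] = 17.26·0.0241 = 0.4160
Lq = ρ²(1+C_s²)/(2(1−ρ)) = 0.1730·(1+1.195)/(2·0.5840)
= 0.1730·2.1950/1.1681 = 0.32515

Final: 0.32515


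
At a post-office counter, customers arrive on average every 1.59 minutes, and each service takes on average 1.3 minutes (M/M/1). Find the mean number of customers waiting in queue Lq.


λ = 60/1.59 = 37.7358 /hr
μ = 60/1.3 = 46.1538 /hr
ρ = λ/μ = 37.7358/46.1538 = 0.8176
Lq = ρ²/(1−ρ) = 0.6685/0.1824 = 3.6651

Final: 3.6651


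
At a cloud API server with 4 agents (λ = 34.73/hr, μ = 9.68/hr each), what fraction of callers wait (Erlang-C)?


a = λ/μ = 3.5878; ρ = a/4 = 0.8970
P₀ = 0.011666 (from M/M/c formula)
C(c,a) = [a^c/(c!(1−ρ))]·P₀ = [165.69817/(24·0.1030)]·0.011666
= 66.99909·0.011666 = 0.781601

Final: 0.781601


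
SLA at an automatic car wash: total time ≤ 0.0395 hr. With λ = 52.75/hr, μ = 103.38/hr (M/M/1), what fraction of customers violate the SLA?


W ~ Exponential(μ−λ) for M/M/1.
μ − λ = 103.38 − 52.75 = 50.6300
P(W > t) = e^{−(μ−λ)t} = e^{−1.9999} = 0.135351

Final: 0.135351


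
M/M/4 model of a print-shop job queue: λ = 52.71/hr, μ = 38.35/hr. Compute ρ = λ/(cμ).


ρ = λ/(cμ) = 52.71/(4·38.35) = 52.71/153.40 = 0.3436

Final: 0.3436


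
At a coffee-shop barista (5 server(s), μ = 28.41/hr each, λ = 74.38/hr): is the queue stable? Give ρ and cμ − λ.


Total capacity cμ = 5·28.41 = 142.05/hr
ρ = λ/(cμ) = 74.38/142.05 = 0.5236
Stable ⇔ ρ < 1: YES
Spare capacity = cμ − λ = 142.05 − 74.38 = 67.67/hr

Final: ρ = 0.5236; stable; margin = 67.67/hr


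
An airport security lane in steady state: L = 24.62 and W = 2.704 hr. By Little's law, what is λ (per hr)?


λ = L/W = 24.62/2.704 = 9.1050 /hr

Final: 9.1050 /hr


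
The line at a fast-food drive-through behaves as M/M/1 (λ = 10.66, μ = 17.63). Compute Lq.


ρ = 10.66/17.63 = 0.6047
Lq = ρ²/(1−ρ) = 0.3656/0.3953 = 0.9248

Final: 0.9248


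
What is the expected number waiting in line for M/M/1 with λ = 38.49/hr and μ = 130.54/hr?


ρ = 38.49/130.54 = 0.2949
Lq = ρ²/(1−ρ) = 0.08694/0.7051 = 0.1233

Final: 0.1233


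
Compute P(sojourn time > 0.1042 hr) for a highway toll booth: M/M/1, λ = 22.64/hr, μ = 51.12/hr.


W ~ Exponential(μ−λ) for M/M/1.
μ − λ = 51.12 − 22.64 = 28.4800
P(W > t) = e^{−(μ−λ)t} = e^{−2.9676} = 0.051426

Final: 0.051426


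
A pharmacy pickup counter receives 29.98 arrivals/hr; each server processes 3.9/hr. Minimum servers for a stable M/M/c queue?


Stability requires cμ > λ ⇔ c > λ/μ.
λ/μ = 29.98/3.9 = 7.6872
Minimum integer c = ⌊7.6872⌋ + 1 = 8
Check: 8·3.9 = 31.20 > 29.98, while 7·3.9 = 27.30 ≤ 29.98

Final: 8 servers


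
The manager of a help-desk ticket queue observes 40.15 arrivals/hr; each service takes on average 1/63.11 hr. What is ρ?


ρ = λ/μ = 40.15/63.11 = 0.6362

Final: 0.6362


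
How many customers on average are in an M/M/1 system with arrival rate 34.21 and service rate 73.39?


ρ = λ/μ = 34.21/73.39 = 0.4661
L = ρ/(1−ρ) = 0.4661/(1 − 0.4661) = 0.4661/0.5339 = 0.8731

Final: 0.8731


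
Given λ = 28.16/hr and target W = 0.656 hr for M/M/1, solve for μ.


W = 1/(μ−λ) ⇒ μ − λ = 1/W = 1/0.656 = 1.5244
μ = λ + 1/W = 28.16 + 1.5244 = 29.6844 per hr

Final: 29.6844 /hr


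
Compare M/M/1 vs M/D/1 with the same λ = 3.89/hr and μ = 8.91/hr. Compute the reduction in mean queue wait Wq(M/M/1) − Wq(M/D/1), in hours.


ρ = 3.89/8.91 = 0.4366
Wq(M/M/1) = ρ/(μ−λ) = 0.4366/5.02 = 0.08697 hr
Wq(M/D/1) = ρ/(2(μ−λ)) = 0.04348 hr
Savings = 0.08697 − 0.04348 = 0.04348 hr

Final: 0.04348 hr


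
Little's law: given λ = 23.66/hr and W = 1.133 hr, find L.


L = λW = 23.66·1.133 = 26.8068

Final: 26.8068


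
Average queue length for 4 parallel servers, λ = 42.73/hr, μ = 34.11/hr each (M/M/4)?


a = λ/μ = 1.2527; ρ = a/4 = 0.3132
P₀ = 0.284544
Lq = P₀·a^c·ρ / (c!·(1−ρ)²) = 0.284544·2.46266·0.3132/(24·0.47172)
= 0.01938

Final: 0.01938


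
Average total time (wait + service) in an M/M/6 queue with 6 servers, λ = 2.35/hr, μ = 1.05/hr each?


a = 2.2381; ρ = 0.3730; P₀ = 0.106350
Lq = P₀·a^c·ρ/(c!(1−ρ)²) = 0.01762
Wq = Lq/λ = 0.01762/2.35 = 0.007496 hr
W = Wq + 1/μ = 0.007496 + 0.95238 = 0.95988 hr

Final: 0.95988 hr


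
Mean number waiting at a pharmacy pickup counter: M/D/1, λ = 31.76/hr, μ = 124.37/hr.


ρ = 31.76/124.37 = 0.2554
M/D/1: Lq = ρ²/(2(1−ρ)) = 0.06521/(2·0.7446) = 0.04379

Final: 0.04379


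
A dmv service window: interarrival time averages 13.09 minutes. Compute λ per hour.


λ = 1/(interarrival time) in consistent units.
1 hour = 60 min, so λ = 60/13.09 = 4.5837 per hour

Final: 4.5837 /hr


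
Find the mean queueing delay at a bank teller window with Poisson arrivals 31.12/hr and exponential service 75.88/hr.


ρ = 31.12/75.88 = 0.4101
Wq = ρ/(μ−λ) = 0.4101/(75.88 − 31.12) = 0.4101/44.76 = 0.009163 hr

Final: 0.009163 hr


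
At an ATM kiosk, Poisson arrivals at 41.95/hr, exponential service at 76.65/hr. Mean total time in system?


W = 1/(μ−λ) = 1/(76.65 − 41.95) = 1/34.70 = 0.02882 hr

Final: 0.02882 hr


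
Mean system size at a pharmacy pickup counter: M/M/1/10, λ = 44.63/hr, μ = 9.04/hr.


ρ = 44.63/9.04 = 4.9369
L = ρ[1 − (K+1)ρ^K + Kρ^(K+1)] / [(1−ρ)(1−ρ^(K+1))]
Numerator: 4.9369·(1 − 11·8601705.386933 + 10·42466162.767570) = 1629404121.923613
Denominator: (-3.9369)·(-42466161.767570) = 167187024.038477
L = 1629404121.923613/167187024.038477 = 9.7460

Final: 9.7460


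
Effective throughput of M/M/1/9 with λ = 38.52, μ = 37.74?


ρ = 1.0207; P_K = (1−ρ)ρ^9/(1−ρ^10) = 0.109454
λ_eff = λ(1 − P_K) = 38.52·(1 − 0.109454) = 38.52·0.890546 = 34.3038 /hr

Final: 34.3038 /hr


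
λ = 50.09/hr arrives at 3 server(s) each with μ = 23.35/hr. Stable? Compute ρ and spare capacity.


Total capacity cμ = 3·23.35 = 70.05/hr
ρ = λ/(cμ) = 50.09/70.05 = 0.7151
Stable ⇔ ρ < 1: YES
Spare capacity = cμ − λ = 70.05 − 50.09 = 19.96/hr

Final: ρ = 0.7151; stable; margin = 19.96/hr


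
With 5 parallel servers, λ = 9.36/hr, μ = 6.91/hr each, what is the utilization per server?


ρ = λ/(cμ) = 9.36/(5·6.91) = 9.36/34.55 = 0.2709

Final: 0.2709


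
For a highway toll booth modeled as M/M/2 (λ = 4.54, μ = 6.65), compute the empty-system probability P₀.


a = λ/μ = 4.54/6.65 = 0.6827; ρ = a/c = 0.3414
Σ_{k=0}^{1} a^k/k! (terms k=0..1) = 1.00000 + 0.68271 = 1.68271
Tail: a^2/(2!(1−ρ)) = 0.46609/(2·0.6586) = 0.35382
P₀ = 1/(1.68271 + 0.35382) = 1/2.03653 = 0.491031

Final: 0.491031


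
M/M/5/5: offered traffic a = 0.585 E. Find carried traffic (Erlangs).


B(5,0.585) = 0.0003181 (Erlang-B)
Carried load = a(1 − B) = 0.585·(1 − 0.0003181) = 0.585·0.999682 = 0.5848 E

Final: 0.5848 Erlangs


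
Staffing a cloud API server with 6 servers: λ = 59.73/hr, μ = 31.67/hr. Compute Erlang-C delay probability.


a = λ/μ = 1.8860; ρ = a/6 = 0.3143
P₀ = 0.151519 (from M/M/c formula)
C(c,a) = [a^c/(c!(1−ρ))]·P₀ = [45.00562/(720·0.6857)]·0.151519
= 0.09116·0.151519 = 0.013813

Final: 0.013813


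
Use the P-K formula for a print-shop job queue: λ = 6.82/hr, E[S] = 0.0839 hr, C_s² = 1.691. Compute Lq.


ρ = λ·E[S] = 6.82·0.0839 = 0.5722
Lq = ρ²(1+C_s²)/(2(1−ρ)) = 0.3274·(1+1.691)/(2·0.4278)
= 0.3274·2.6910/0.8556 = 1.02975

Final: 1.02975


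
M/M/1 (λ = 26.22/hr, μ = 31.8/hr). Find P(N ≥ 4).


ρ = 26.22/31.8 = 0.8245
P(N ≥ n) = ρ^n = 0.8245^4 = 0.462192

Final: 0.462192


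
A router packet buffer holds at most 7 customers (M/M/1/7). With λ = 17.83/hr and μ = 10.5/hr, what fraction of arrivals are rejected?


ρ = λ/μ = 17.83/10.5 = 1.6981
P_K = (1−ρ)ρ^K/(1−ρ^(K+1)) = (-0.6981·40.713113)/(1 − 69.134743)
= -28.421630/-68.134743 = 0.417139

Final: 0.417139


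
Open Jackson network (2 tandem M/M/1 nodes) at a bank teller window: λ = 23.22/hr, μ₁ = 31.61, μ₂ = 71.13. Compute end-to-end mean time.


Each node sees arrival rate λ = 23.22/hr (tandem ⇒ throughput preserved).
W₁ = 1/(μ₁−λ) = 1/(31.61−23.22) = 0.11919 hr
W₂ = 1/(μ₂−λ) = 1/(71.13−23.22) = 0.02087 hr
W_total = W₁ + W₂ = 0.11919 + 0.02087 = 0.14006 hr

Final: 0.14006 hr


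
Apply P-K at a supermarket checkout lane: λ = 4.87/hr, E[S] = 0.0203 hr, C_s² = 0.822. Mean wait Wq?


ρ = λ·E[S] = 4.87·0.0203 = 0.09886
E[S²] = E[S]²(1+C_s²) = 0.0203²·(1+0.822) = 0.0007508
Wq = λ·E[S²]/(2(1−ρ)) = 4.87·0.0007508/(2·0.9011) = 0.002029 hr

Final: 0.002029 hr


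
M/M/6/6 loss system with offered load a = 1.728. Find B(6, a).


B(c,a) = (a^c/c!) / Σ_{k=0}^{c} a^k/k!
a^6/6! = 0.036977
Σ terms (k=0..6): 1.00000 + 1.72800 + 1.49299 + 0.85996 + 0.37150 + 0.12839 + 0.03698 = 5.617828
B = 0.036977/5.617828 = 0.006582

Final: 0.006582


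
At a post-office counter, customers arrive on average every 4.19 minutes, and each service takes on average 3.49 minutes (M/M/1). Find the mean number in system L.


λ = 60/4.19 = 14.3198 /hr
μ = 60/3.49 = 17.1920 /hr
ρ = λ/μ = 14.3198/17.1920 = 0.8329
L = ρ/(1−ρ) = 0.8329/0.1671 = 4.9857

Final: 4.9857


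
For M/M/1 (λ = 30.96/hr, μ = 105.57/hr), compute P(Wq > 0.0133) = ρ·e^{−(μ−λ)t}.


ρ = 30.96/105.57 = 0.2933
P(Wq > t) = ρ·e^{−(μ−λ)t} = 0.2933·e^{−0.9923}
= 0.2933·0.370718 = 0.108719

Final: 0.108719


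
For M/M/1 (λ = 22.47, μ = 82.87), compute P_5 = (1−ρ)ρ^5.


ρ = 22.47/82.87 = 0.2711
P_n = (1−ρ)·ρ^n = (1 − 0.2711)·0.2711^5 = 0.7289·0.001466 = 0.001068

Final: 0.001068


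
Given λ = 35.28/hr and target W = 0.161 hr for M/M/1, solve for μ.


W = 1/(μ−λ) ⇒ μ − λ = 1/W = 1/0.161 = 6.2112
μ = λ + 1/W = 35.28 + 6.2112 = 41.4912 per hr

Final: 41.4912 /hr


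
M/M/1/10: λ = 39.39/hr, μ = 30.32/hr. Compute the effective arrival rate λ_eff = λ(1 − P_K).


ρ = 1.2991; P_K = (1−ρ)ρ^10/(1−ρ^11) = 0.243974
λ_eff = λ(1 − P_K) = 39.39·(1 − 0.243974) = 39.39·0.756026 = 29.7799 /hr

Final: 29.7799 /hr


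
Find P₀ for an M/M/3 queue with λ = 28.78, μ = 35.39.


a = λ/μ = 28.78/35.39 = 0.8132; ρ = a/c = 0.2711
Σ_{k=0}^{2} a^k/k! (terms k=0..2) = 1.00000 + 0.81322 + 0.33067 = 2.14389
Tail: a^3/(3!(1−ρ)) = 0.53781/(6·0.7289) = 0.12297
P₀ = 1/(2.14389 + 0.12297) = 1/2.26686 = 0.441139

Final: 0.441139


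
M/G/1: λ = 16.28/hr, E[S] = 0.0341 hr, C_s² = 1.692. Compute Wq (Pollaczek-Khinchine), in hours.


ρ = λ·E[S] = 16.28·0.0341 = 0.5551
E[S²] = E[S]²(1+C_s²) = 0.0341²·(1+1.692) = 0.003130
Wq = λ·E[S²]/(2(1−ρ)) = 16.28·0.003130/(2·0.4449) = 0.05728 hr

Final: 0.05728 hr


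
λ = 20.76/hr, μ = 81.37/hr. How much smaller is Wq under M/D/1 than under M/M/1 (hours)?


ρ = 20.76/81.37 = 0.2551
Wq(M/M/1) = ρ/(μ−λ) = 0.2551/60.61 = 0.004209 hr
Wq(M/D/1) = ρ/(2(μ−λ)) = 0.002105 hr
Savings = 0.004209 − 0.002105 = 0.002105 hr

Final: 0.002105 hr


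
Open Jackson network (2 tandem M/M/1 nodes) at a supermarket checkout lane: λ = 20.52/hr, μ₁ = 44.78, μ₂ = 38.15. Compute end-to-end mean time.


Each node sees arrival rate λ = 20.52/hr (tandem ⇒ throughput preserved).
W₁ = 1/(μ₁−λ) = 1/(44.78−20.52) = 0.04122 hr
W₂ = 1/(μ₂−λ) = 1/(38.15−20.52) = 0.05672 hr
W_total = W₁ + W₂ = 0.04122 + 0.05672 = 0.09794 hr

Final: 0.09794 hr


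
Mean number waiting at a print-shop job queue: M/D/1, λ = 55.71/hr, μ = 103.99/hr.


ρ = 55.71/103.99 = 0.5357
M/D/1: Lq = ρ²/(2(1−ρ)) = 0.2870/(2·0.4643) = 0.30908

Final: 0.30908


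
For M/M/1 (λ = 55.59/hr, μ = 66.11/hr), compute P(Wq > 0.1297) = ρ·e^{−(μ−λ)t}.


ρ = 55.59/66.11 = 0.8409
P(Wq > t) = ρ·e^{−(μ−λ)t} = 0.8409·e^{−1.3644}
= 0.8409·0.255523 = 0.214862

Final: 0.214862


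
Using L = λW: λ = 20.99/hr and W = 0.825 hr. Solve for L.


L = λW = 20.99·0.825 = 17.3167

Final: 17.3167


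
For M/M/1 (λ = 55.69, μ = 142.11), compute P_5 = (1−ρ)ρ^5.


ρ = 55.69/142.11 = 0.3919
P_n = (1−ρ)·ρ^n = (1 − 0.3919)·0.3919^5 = 0.6081·0.009242 = 0.005620

Final: 0.005620


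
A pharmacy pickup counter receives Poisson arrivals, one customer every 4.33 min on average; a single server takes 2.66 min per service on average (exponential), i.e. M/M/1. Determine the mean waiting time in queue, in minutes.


λ = 60/4.33 = 13.8568 /hr
μ = 60/2.66 = 22.5564 /hr
ρ = λ/μ = 13.8568/22.5564 = 0.6143
Wq = ρ/(μ−λ) = 0.6143/(22.5564−13.8568) = 0.07061 hr
In minutes: 0.07061·60 = 4.237 min

Final: 4.237 min


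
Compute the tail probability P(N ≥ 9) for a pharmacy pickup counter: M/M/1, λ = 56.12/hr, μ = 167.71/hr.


ρ = 56.12/167.71 = 0.3346
P(N ≥ n) = ρ^n = 0.3346^9 = 0.00005261

Final: 0.00005261


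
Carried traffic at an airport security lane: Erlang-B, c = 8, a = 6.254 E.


B(8,6.254) = 0.136109 (Erlang-B)
Carried load = a(1 − B) = 6.254·(1 − 0.136109) = 6.254·0.863891 = 5.4028 E

Final: 5.4028 Erlangs


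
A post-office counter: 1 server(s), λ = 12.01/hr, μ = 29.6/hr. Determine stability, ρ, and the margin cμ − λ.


Total capacity cμ = 1·29.6 = 29.60/hr
ρ = λ/(cμ) = 12.01/29.60 = 0.4057
Stable ⇔ ρ < 1: YES
Spare capacity = cμ − λ = 29.60 − 12.01 = 17.59/hr

Final: ρ = 0.4057; stable; margin = 17.59/hr


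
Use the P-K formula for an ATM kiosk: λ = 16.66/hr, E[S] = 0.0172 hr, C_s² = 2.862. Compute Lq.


ρ = λ·E[S] = 16.66·0.0172 = 0.2866
Lq = ρ²(1+C_s²)/(2(1−ρ)) = 0.08211·(1+2.862)/(2·0.7134)
= 0.08211·3.8620/1.4269 = 0.22224

Final: 0.22224


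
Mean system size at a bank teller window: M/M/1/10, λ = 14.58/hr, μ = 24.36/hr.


ρ = 14.58/24.36 = 0.5985
L = ρ[1 − (K+1)ρ^K + Kρ^(K+1)] / [(1−ρ)(1−ρ^(K+1))]
Numerator: 0.5985·(1 − 11·0.005899 + 10·0.003531) = 0.580816
Denominator: (0.4015)·(0.996469) = 0.400060
L = 0.580816/0.400060 = 1.4518

Final: 1.4518


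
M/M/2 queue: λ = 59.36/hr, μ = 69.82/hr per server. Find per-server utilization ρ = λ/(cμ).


ρ = λ/(cμ) = 59.36/(2·69.82) = 59.36/139.64 = 0.4251

Final: 0.4251


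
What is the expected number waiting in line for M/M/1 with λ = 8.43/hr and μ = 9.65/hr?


ρ = 8.43/9.65 = 0.8736
Lq = ρ²/(1−ρ) = 0.7631/0.1264 = 6.0363

Final: 6.0363


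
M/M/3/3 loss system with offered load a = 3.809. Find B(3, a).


B(c,a) = (a^c/c!) / Σ_{k=0}^{c} a^k/k!
a^3/3! = 9.210467
Σ terms (k=0..3): 1.00000 + 3.80900 + 7.25424 + 9.21047 = 21.273708
B = 9.210467/21.273708 = 0.432951

Final: 0.432951


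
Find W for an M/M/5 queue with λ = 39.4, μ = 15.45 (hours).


a = 2.5502; ρ = 0.5100; P₀ = 0.075973
Lq = P₀·a^c·ρ/(c!(1−ρ)²) = 0.14507
Wq = Lq/λ = 0.14507/39.4 = 0.003682 hr
W = Wq + 1/μ = 0.003682 + 0.06472 = 0.06841 hr

Final: 0.06841 hr


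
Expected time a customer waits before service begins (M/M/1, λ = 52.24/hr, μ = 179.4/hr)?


ρ = 52.24/179.4 = 0.2912
Wq = ρ/(μ−λ) = 0.2912/(179.4 − 52.24) = 0.2912/127.16 = 0.002290 hr

Final: 0.002290 hr


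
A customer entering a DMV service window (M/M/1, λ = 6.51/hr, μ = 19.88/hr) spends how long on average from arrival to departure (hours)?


W = 1/(μ−λ) = 1/(19.88 − 6.51) = 1/13.37 = 0.07479 hr

Final: 0.07479 hr


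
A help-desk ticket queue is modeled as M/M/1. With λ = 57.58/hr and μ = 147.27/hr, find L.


ρ = λ/μ = 57.58/147.27 = 0.3910
L = ρ/(1−ρ) = 0.3910/(1 − 0.3910) = 0.3910/0.6090 = 0.6420

Final: 0.6420


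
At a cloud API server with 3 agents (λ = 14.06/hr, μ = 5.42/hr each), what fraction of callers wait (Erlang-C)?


a = λ/μ = 2.5941; ρ = a/3 = 0.8647
P₀ = 0.035135 (from M/M/c formula)
C(c,a) = [a^c/(c!(1−ρ))]·P₀ = [17.45654/(6·0.1353)]·0.035135
= 21.50328·0.035135 = 0.755507

Final: 0.755507


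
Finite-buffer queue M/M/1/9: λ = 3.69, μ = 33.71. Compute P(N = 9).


ρ = λ/μ = 3.69/33.71 = 0.1095
P_K = (1−ρ)ρ^K/(1−ρ^(K+1)) = (0.8905·0.000000002256)/(1 − 2.470e-10)
= 0.000000002009/1.000000 = 0.000000002009

Final: 0.000000002009


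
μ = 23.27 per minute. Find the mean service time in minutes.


Mean service time = 1/μ = 1/23.27 minute = 0.04297 minute
In minutes: 0.04297 × 1 = 0.04297 min

Final: 0.04297 min


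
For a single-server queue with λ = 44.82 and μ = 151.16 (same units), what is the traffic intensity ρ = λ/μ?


ρ = λ/μ = 44.82/151.16 = 0.2965

Final: 0.2965


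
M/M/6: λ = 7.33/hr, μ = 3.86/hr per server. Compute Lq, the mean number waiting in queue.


a = λ/μ = 1.8990; ρ = a/6 = 0.3165
P₀ = 0.149562
Lq = P₀·a^c·ρ / (c!·(1−ρ)²) = 0.149562·46.89214·0.3165/(720·0.46718)
= 0.006599

Final: 0.006599


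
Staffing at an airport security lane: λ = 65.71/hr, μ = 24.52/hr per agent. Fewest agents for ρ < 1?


Stability requires cμ > λ ⇔ c > λ/μ.
λ/μ = 65.71/24.52 = 2.6799
Minimum integer c = ⌊2.6799⌋ + 1 = 3
Check: 3·24.52 = 73.56 > 65.71, while 2·24.52 = 49.04 ≤ 65.71

Final: 3 servers


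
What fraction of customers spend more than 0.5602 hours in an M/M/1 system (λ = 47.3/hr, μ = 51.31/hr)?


W ~ Exponential(μ−λ) for M/M/1.
μ − λ = 51.31 − 47.3 = 4.0100
P(W > t) = e^{−(μ−λ)t} = e^{−2.2464} = 0.105779

Final: 0.105779


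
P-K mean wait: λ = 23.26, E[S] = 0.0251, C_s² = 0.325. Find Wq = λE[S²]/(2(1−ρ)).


ρ = λ·E[S] = 23.26·0.0251 = 0.5838
E[S²] = E[S]²(1+C_s²) = 0.0251²·(1+0.325) = 0.0008348
Wq = λ·E[S²]/(2(1−ρ)) = 23.26·0.0008348/(2·0.4162) = 0.02333 hr

Final: 0.02333 hr


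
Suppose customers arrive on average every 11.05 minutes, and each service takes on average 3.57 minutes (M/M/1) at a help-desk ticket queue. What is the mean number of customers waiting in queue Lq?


λ = 60/11.05 = 5.4299 /hr
μ = 60/3.57 = 16.8067 /hr
ρ = λ/μ = 5.4299/16.8067 = 0.3231
Lq = ρ²/(1−ρ) = 0.1044/0.6769 = 0.1542

Final: 0.1542


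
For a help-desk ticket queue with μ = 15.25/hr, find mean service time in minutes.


Mean service time = 1/μ = 1/15.25 hour = 0.06557 hour
In minutes: 0.06557 × 60 = 3.9344 min

Final: 3.9344 min


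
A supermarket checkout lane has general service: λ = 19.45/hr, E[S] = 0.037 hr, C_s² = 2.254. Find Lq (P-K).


ρ = λ·E[S] = 19.45·0.037 = 0.7196
Lq = ρ²(1+C_s²)/(2(1−ρ)) = 0.5179·(1+2.254)/(2·0.2804)
= 0.5179·3.2540/0.5607 = 3.00559

Final: 3.00559


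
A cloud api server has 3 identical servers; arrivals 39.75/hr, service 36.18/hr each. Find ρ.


ρ = λ/(cμ) = 39.75/(3·36.18) = 39.75/108.54 = 0.3662

Final: 0.3662


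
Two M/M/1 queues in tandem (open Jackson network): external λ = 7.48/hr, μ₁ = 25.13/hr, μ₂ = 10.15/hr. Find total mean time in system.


Each node sees arrival rate λ = 7.48/hr (tandem ⇒ throughput preserved).
W₁ = 1/(μ₁−λ) = 1/(25.13−7.48) = 0.05666 hr
W₂ = 1/(μ₂−λ) = 1/(10.15−7.48) = 0.37453 hr
W_total = W₁ + W₂ = 0.05666 + 0.37453 = 0.43119 hr

Final: 0.43119 hr


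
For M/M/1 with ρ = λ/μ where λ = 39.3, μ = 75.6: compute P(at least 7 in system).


ρ = 39.3/75.6 = 0.5198
P(N ≥ n) = ρ^n = 0.5198^7 = 0.010259

Final: 0.010259


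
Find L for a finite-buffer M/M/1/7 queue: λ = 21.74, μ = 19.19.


ρ = 21.74/19.19 = 1.1329
L = ρ[1 − (K+1)ρ^K + Kρ^(K+1)] / [(1−ρ)(1−ρ^(K+1))]
Numerator: 1.1329·(1 − 8·2.394925 + 7·2.713167) = 0.943427
Denominator: (-0.1329)·(-1.713167) = 0.227649
L = 0.943427/0.227649 = 4.1442

Final: 4.1442


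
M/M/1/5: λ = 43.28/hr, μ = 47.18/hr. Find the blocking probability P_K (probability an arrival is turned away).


ρ = λ/μ = 43.28/47.18 = 0.9173
P_K = (1−ρ)ρ^K/(1−ρ^(K+1)) = (0.08266·0.649601)/(1 − 0.595903)
= 0.053697/0.404097 = 0.132883

Final: 0.132883


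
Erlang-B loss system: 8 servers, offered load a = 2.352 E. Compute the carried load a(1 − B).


B(8,2.352) = 0.002212 (Erlang-B)
Carried load = a(1 − B) = 2.352·(1 − 0.002212) = 2.352·0.997788 = 2.3468 E

Final: 2.3468 Erlangs


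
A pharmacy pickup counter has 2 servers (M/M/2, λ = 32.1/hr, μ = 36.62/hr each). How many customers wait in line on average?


a = λ/μ = 0.8766; ρ = a/2 = 0.4383
P₀ = 0.390545
Lq = P₀·a^c·ρ / (c!·(1−ρ)²) = 0.390545·0.76838·0.4383/(2·0.31552)
= 0.20842

Final: 0.20842


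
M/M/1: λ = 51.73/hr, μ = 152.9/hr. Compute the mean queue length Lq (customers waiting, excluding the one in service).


ρ = 51.73/152.9 = 0.3383
Lq = ρ²/(1−ρ) = 0.1145/0.6617 = 0.1730

Final: 0.1730


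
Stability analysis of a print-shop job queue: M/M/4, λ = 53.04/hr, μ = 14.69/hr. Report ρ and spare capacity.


Total capacity cμ = 4·14.69 = 58.76/hr
ρ = λ/(cμ) = 53.04/58.76 = 0.9027
Stable ⇔ ρ < 1: YES
Spare capacity = cμ − λ = 58.76 − 53.04 = 5.72/hr

Final: ρ = 0.9027; stable; margin = 5.72/hr


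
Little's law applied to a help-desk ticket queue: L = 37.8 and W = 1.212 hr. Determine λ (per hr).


λ = L/W = 37.8/1.212 = 31.1881 /hr

Final: 31.1881 /hr


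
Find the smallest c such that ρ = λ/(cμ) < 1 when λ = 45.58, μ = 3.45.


Stability requires cμ > λ ⇔ c > λ/μ.
λ/μ = 45.58/3.45 = 13.2116
Minimum integer c = ⌊13.2116⌋ + 1 = 14
Check: 14·3.45 = 48.30 > 45.58, while 13·3.45 = 44.85 ≤ 45.58

Final: 14 servers


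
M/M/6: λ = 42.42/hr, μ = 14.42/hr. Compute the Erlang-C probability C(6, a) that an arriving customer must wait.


a = λ/μ = 2.9417; ρ = a/6 = 0.4903
P₀ = 0.051992 (from M/M/c formula)
C(c,a) = [a^c/(c!(1−ρ))]·P₀ = [648.08568/(720·0.5097)]·0.051992
= 1.76595·0.051992 = 0.091815

Final: 0.091815


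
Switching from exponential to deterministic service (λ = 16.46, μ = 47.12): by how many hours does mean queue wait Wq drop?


ρ = 16.46/47.12 = 0.3493
Wq(M/M/1) = ρ/(μ−λ) = 0.3493/30.66 = 0.01139 hr
Wq(M/D/1) = ρ/(2(μ−λ)) = 0.005697 hr
Savings = 0.01139 − 0.005697 = 0.005697 hr

Final: 0.005697 hr


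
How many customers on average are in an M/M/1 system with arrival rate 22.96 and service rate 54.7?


ρ = λ/μ = 22.96/54.7 = 0.4197
L = ρ/(1−ρ) = 0.4197/(1 − 0.4197) = 0.4197/0.5803 = 0.7234

Final: 0.7234


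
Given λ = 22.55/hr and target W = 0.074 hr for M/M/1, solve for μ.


W = 1/(μ−λ) ⇒ μ − λ = 1/W = 1/0.074 = 13.5135
μ = λ + 1/W = 22.55 + 13.5135 = 36.0635 per hr

Final: 36.0635 /hr


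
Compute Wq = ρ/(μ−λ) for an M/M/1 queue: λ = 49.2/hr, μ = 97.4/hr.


ρ = 49.2/97.4 = 0.5051
Wq = ρ/(μ−λ) = 0.5051/(97.4 − 49.2) = 0.5051/48.20 = 0.01048 hr

Final: 0.01048 hr


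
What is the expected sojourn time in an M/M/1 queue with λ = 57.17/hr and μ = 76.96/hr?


W = 1/(μ−λ) = 1/(76.96 − 57.17) = 1/19.79 = 0.05053 hr

Final: 0.05053 hr


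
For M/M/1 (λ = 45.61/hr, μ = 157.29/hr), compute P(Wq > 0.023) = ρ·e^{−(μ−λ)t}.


ρ = 45.61/157.29 = 0.2900
P(Wq > t) = ρ·e^{−(μ−λ)t} = 0.2900·e^{−2.5686}
= 0.2900·0.076640 = 0.022224

Final: 0.022224


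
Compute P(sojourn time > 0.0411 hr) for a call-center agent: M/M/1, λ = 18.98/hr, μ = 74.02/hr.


W ~ Exponential(μ−λ) for M/M/1.
μ − λ = 74.02 − 18.98 = 55.0400
P(W > t) = e^{−(μ−λ)t} = e^{−2.2621} = 0.104127

Final: 0.104127


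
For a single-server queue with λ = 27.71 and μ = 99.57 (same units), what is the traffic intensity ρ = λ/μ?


ρ = λ/μ = 27.71/99.57 = 0.2783

Final: 0.2783


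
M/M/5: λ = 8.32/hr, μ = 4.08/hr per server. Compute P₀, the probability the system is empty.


a = λ/μ = 8.32/4.08 = 2.0392; ρ = a/c = 0.4078
Σ_{k=0}^{4} a^k/k! (terms k=0..4) = 1.00000 + 2.03922 + 2.07920 + 1.41331 + 0.72051 = 7.25224
Tail: a^5/(5!(1−ρ)) = 35.26272/(120·0.5922) = 0.49625
P₀ = 1/(7.25224 + 0.49625) = 1/7.74849 = 0.129057

Final: 0.129057


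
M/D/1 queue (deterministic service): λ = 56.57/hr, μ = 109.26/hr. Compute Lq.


ρ = 56.57/109.26 = 0.5178
M/D/1: Lq = ρ²/(2(1−ρ)) = 0.2681/(2·0.4822) = 0.27794

Final: 0.27794


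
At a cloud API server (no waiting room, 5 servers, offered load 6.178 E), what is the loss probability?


B(c,a) = (a^c/c!) / Σ_{k=0}^{c} a^k/k!
a^5/5! = 74.999484
Σ terms (k=0..5): 1.00000 + 6.17800 + 19.08384 + 39.29999 + 60.69884 + 74.99948 = 201.260155
B = 74.999484/201.260155 = 0.372649

Final: 0.372649


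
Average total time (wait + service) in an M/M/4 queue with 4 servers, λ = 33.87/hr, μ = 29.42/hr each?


a = 1.1513; ρ = 0.2878; P₀ = 0.315354
Lq = P₀·a^c·ρ/(c!(1−ρ)²) = 0.01310
Wq = Lq/λ = 0.01310/33.87 = 0.0003867 hr
W = Wq + 1/μ = 0.0003867 + 0.03399 = 0.03438 hr

Final: 0.03438 hr


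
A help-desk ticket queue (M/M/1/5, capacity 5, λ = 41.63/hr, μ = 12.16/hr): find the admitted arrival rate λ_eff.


ρ = 3.4235; P_K = (1−ρ)ρ^5/(1−ρ^6) = 0.708343
λ_eff = λ(1 − P_K) = 41.63·(1 − 0.708343) = 41.63·0.291657 = 12.1417 /hr

Final: 12.1417 /hr


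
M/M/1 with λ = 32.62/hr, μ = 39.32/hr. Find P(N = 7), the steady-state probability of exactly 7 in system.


ρ = 32.62/39.32 = 0.8296
P_n = (1−ρ)·ρ^n = (1 − 0.8296)·0.8296^7 = 0.1704·0.270454 = 0.046084

Final: 0.046084


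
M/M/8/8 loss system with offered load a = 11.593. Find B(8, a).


B(c,a) = (a^c/c!) / Σ_{k=0}^{c} a^k/k!
a^8/8! = 8091.819069
Σ terms (k=0..8): 1.00000 + 11.59300 + 67.19882 + 259.67866 + 752.61367 + 1745.01005 + 3371.65026 + 5583.93449 + 8091.81907 = 19884.498021
B = 8091.819069/19884.498021 = 0.406941

Final: 0.406941


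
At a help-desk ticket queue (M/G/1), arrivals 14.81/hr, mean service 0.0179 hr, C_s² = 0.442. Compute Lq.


ρ = λ·E[S] = 14.81·0.0179 = 0.2651
Lq = ρ²(1+C_s²)/(2(1−ρ)) = 0.07028·(1+0.442)/(2·0.7349)
= 0.07028·1.4420/1.4698 = 0.06895

Final: 0.06895


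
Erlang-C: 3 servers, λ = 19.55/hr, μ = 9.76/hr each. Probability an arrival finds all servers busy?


a = λ/μ = 2.0031; ρ = a/3 = 0.6677
P₀ = 0.110618 (from M/M/c formula)
C(c,a) = [a^c/(c!(1−ρ))]·P₀ = [8.03694/(6·0.3323)]·0.110618
= 4.03086·0.110618 = 0.445887

Final: 0.445887


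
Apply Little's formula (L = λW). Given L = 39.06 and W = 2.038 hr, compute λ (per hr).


λ = L/W = 39.06/2.038 = 19.1658 /hr

Final: 19.1658 /hr


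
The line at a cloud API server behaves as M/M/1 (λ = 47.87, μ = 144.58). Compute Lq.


ρ = 47.87/144.58 = 0.3311
Lq = ρ²/(1−ρ) = 0.1096/0.6689 = 0.1639

Final: 0.1639


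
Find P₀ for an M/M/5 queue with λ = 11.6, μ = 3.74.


a = λ/μ = 11.6/3.74 = 3.1016; ρ = a/c = 0.6203
Σ_{k=0}^{4} a^k/k! (terms k=0..4) = 1.00000 + 3.10160 + 4.80997 + 4.97288 + 3.85598 = 17.74043
Tail: a^5/(5!(1−ρ)) = 287.03307/(120·0.3797) = 6.29990
P₀ = 1/(17.74043 + 6.29990) = 1/24.04034 = 0.041597

Final: 0.041597


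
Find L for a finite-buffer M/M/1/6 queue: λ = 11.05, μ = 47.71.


ρ = 11.05/47.71 = 0.2316
L = ρ[1 − (K+1)ρ^K + Kρ^(K+1)] / [(1−ρ)(1−ρ^(K+1))]
Numerator: 0.2316·(1 − 7·0.0001544 + 6·0.00003575) = 0.231407
Denominator: (0.7684)·(0.999964) = 0.768365
L = 0.231407/0.768365 = 0.3012

Final: 0.3012


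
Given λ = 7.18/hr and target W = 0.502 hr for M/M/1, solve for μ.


W = 1/(μ−λ) ⇒ μ − λ = 1/W = 1/0.502 = 1.9920
μ = λ + 1/W = 7.18 + 1.9920 = 9.1720 per hr

Final: 9.1720 /hr


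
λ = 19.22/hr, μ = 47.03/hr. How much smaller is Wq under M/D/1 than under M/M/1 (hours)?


ρ = 19.22/47.03 = 0.4087
Wq(M/M/1) = ρ/(μ−λ) = 0.4087/27.81 = 0.01470 hr
Wq(M/D/1) = ρ/(2(μ−λ)) = 0.007348 hr
Savings = 0.01470 − 0.007348 = 0.007348 hr

Final: 0.007348 hr


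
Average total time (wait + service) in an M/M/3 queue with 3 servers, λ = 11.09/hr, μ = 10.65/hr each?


a = 1.0413; ρ = 0.3471; P₀ = 0.348223
Lq = P₀·a^c·ρ/(c!(1−ρ)²) = 0.05336
Wq = Lq/λ = 0.05336/11.09 = 0.004812 hr
W = Wq + 1/μ = 0.004812 + 0.09390 = 0.09871 hr

Final: 0.09871 hr


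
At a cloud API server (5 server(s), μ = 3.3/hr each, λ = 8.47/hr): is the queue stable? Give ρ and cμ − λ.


Total capacity cμ = 5·3.3 = 16.50/hr
ρ = λ/(cμ) = 8.47/16.50 = 0.5133
Stable ⇔ ρ < 1: YES
Spare capacity = cμ − λ = 16.50 − 8.47 = 8.03/hr

Final: ρ = 0.5133; stable; margin = 8.03/hr


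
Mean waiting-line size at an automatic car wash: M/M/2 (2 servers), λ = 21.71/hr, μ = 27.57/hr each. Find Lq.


a = λ/μ = 0.7875; ρ = a/2 = 0.3937
P₀ = 0.435003
Lq = P₀·a^c·ρ / (c!·(1−ρ)²) = 0.435003·0.62008·0.3937/(2·0.36757)
= 0.14446

Final: 0.14446


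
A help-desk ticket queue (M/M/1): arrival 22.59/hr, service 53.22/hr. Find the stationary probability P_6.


ρ = 22.59/53.22 = 0.4245
P_n = (1−ρ)·ρ^n = (1 − 0.4245)·0.4245^6 = 0.5755·0.005849 = 0.003366

Final: 0.003366


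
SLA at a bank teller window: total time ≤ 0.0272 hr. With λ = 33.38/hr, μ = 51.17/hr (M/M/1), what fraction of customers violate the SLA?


W ~ Exponential(μ−λ) for M/M/1.
μ − λ = 51.17 − 33.38 = 17.7900
P(W > t) = e^{−(μ−λ)t} = e^{−0.4839} = 0.616382

Final: 0.616382


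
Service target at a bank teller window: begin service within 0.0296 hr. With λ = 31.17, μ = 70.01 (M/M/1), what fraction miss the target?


ρ = 31.17/70.01 = 0.4452
P(Wq > t) = ρ·e^{−(μ−λ)t} = 0.4452·e^{−1.1497}
= 0.4452·0.316743 = 0.141021

Final: 0.141021


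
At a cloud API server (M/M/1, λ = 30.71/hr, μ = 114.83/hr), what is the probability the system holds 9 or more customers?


ρ = 30.71/114.83 = 0.2674
P(N ≥ n) = ρ^n = 0.2674^9 = 0.000006999

Final: 0.000006999


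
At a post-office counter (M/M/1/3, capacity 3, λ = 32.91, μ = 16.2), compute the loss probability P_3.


ρ = λ/μ = 32.91/16.2 = 2.0315
P_K = (1−ρ)ρ^K/(1−ρ^(K+1)) = (-1.0315·8.383755)/(1 − 17.031444)
= -8.647689/-16.031444 = 0.539420

Final: 0.539420


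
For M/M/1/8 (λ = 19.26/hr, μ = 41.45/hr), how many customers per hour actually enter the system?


ρ = 0.4647; P_K = (1−ρ)ρ^8/(1−ρ^9) = 0.001164
λ_eff = λ(1 − P_K) = 19.26·(1 − 0.001164) = 19.26·0.998836 = 19.2376 /hr

Final: 19.2376 /hr


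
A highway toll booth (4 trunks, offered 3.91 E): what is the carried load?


B(4,3.91) = 0.301921 (Erlang-B)
Carried load = a(1 − B) = 3.91·(1 − 0.301921) = 3.91·0.698079 = 2.7295 E

Final: 2.7295 Erlangs


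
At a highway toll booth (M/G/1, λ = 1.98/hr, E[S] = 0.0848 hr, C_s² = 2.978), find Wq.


ρ = λ·E[S] = 1.98·0.0848 = 0.1679
E[S²] = E[S]²(1+C_s²) = 0.0848²·(1+2.978) = 0.028606
Wq = λ·E[S²]/(2(1−ρ)) = 1.98·0.028606/(2·0.8321) = 0.03403 hr

Final: 0.03403 hr


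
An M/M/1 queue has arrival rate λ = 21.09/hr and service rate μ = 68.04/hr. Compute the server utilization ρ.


ρ = λ/μ = 21.09/68.04 = 0.3100

Final: 0.3100


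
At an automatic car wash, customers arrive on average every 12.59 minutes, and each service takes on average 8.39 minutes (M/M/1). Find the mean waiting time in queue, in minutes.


λ = 60/12.59 = 4.7657 /hr
μ = 60/8.39 = 7.1514 /hr
ρ = λ/μ = 4.7657/7.1514 = 0.6664
Wq = ρ/(μ−λ) = 0.6664/(7.1514−4.7657) = 0.27933 hr
In minutes: 0.27933·60 = 16.760 min

Final: 16.760 min


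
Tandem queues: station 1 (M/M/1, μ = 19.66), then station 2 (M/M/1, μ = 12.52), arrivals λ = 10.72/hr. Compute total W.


Each node sees arrival rate λ = 10.72/hr (tandem ⇒ throughput preserved).
W₁ = 1/(μ₁−λ) = 1/(19.66−10.72) = 0.11186 hr
W₂ = 1/(μ₂−λ) = 1/(12.52−10.72) = 0.55556 hr
W_total = W₁ + W₂ = 0.11186 + 0.55556 = 0.66741 hr

Final: 0.66741 hr


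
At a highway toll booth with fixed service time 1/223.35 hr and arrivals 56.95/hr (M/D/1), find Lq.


ρ = 56.95/223.35 = 0.2550
M/D/1: Lq = ρ²/(2(1−ρ)) = 0.06502/(2·0.7450) = 0.04363

Final: 0.04363


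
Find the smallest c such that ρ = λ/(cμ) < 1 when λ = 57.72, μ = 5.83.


Stability requires cμ > λ ⇔ c > λ/μ.
λ/μ = 57.72/5.83 = 9.9005
Minimum integer c = ⌊9.9005⌋ + 1 = 10
Check: 10·5.83 = 58.30 > 57.72, while 9·5.83 = 52.47 ≤ 57.72

Final: 10 servers


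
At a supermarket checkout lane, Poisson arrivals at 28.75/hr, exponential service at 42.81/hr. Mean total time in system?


W = 1/(μ−λ) = 1/(42.81 − 28.75) = 1/14.06 = 0.07112 hr

Final: 0.07112 hr


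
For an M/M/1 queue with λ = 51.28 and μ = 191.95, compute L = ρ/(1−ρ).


ρ = λ/μ = 51.28/191.95 = 0.2672
L = ρ/(1−ρ) = 0.2672/(1 − 0.2672) = 0.2672/0.7328 = 0.3645

Final: 0.3645


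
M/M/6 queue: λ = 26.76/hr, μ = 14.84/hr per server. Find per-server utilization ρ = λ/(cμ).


ρ = λ/(cμ) = 26.76/(6·14.84) = 26.76/89.04 = 0.3005

Final: 0.3005


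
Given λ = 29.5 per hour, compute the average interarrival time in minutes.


Mean interarrival time = 1/λ = 1/29.5 hour = 0.03390 hour
In minutes: 0.03390 × 60 = 2.0339 min

Final: 2.0339 min


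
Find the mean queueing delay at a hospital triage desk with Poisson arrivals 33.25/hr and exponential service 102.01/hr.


ρ = 33.25/102.01 = 0.3259
Wq = ρ/(μ−λ) = 0.3259/(102.01 − 33.25) = 0.3259/68.76 = 0.004740 hr

Final: 0.004740 hr


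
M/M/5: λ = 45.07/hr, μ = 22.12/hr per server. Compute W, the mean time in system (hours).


a = 2.0375; ρ = 0.4075; P₀ = 0.129281
Lq = P₀·a^c·ρ/(c!(1−ρ)²) = 0.04392
Wq = Lq/λ = 0.04392/45.07 = 0.0009744 hr
W = Wq + 1/μ = 0.0009744 + 0.04521 = 0.04618 hr

Final: 0.04618 hr


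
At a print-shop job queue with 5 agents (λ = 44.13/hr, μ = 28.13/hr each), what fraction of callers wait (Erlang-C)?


a = λ/μ = 1.5688; ρ = a/5 = 0.3138
P₀ = 0.207875 (from M/M/c formula)
C(c,a) = [a^c/(c!(1−ρ))]·P₀ = [9.50213/(120·0.6862)]·0.207875
= 0.11539·0.207875 = 0.023986

Final: 0.023986


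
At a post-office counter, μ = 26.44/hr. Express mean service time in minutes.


Mean service time = 1/μ = 1/26.44 hour = 0.03782 hour
In minutes: 0.03782 × 60 = 2.2693 min

Final: 2.2693 min


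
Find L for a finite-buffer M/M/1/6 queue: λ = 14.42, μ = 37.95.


ρ = 14.42/37.95 = 0.3800
L = ρ[1 − (K+1)ρ^K + Kρ^(K+1)] / [(1−ρ)(1−ρ^(K+1))]
Numerator: 0.3800·(1 − 7·0.003010 + 6·0.001144) = 0.374576
Denominator: (0.6200)·(0.998856) = 0.619317
L = 0.374576/0.619317 = 0.6048

Final: 0.6048


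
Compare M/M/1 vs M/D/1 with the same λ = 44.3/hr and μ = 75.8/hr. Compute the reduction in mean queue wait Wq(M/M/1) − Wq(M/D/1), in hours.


ρ = 44.3/75.8 = 0.5844
Wq(M/M/1) = ρ/(μ−λ) = 0.5844/31.50 = 0.01855 hr
Wq(M/D/1) = ρ/(2(μ−λ)) = 0.009277 hr
Savings = 0.01855 − 0.009277 = 0.009277 hr

Final: 0.009277 hr


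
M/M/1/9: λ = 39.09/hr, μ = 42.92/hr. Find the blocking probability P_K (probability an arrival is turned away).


ρ = λ/μ = 39.09/42.92 = 0.9108
P_K = (1−ρ)ρ^K/(1−ρ^(K+1)) = (0.08924·0.431175)/(1 − 0.392699)
= 0.038476/0.607301 = 0.063356

Final: 0.063356


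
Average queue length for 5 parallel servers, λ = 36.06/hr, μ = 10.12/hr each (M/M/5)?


a = λ/μ = 3.5632; ρ = a/5 = 0.7126
P₀ = 0.023908
Lq = P₀·a^c·ρ / (c!·(1−ρ)²) = 0.023908·574.41537·0.7126/(120·0.08257)
= 0.98772

Final: 0.98772


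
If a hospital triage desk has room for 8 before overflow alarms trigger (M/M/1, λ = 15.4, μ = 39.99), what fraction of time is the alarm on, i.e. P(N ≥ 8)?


ρ = 15.4/39.99 = 0.3851
P(N ≥ n) = ρ^n = 0.3851^8 = 0.0004837

Final: 0.0004837


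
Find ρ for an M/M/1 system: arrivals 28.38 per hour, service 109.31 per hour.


ρ = λ/μ = 28.38/109.31 = 0.2596

Final: 0.2596


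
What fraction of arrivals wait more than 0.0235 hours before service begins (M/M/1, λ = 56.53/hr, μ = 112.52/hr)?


ρ = 56.53/112.52 = 0.5024
P(Wq > t) = ρ·e^{−(μ−λ)t} = 0.5024·e^{−1.3158}
= 0.5024·0.268269 = 0.134778

Final: 0.134778
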